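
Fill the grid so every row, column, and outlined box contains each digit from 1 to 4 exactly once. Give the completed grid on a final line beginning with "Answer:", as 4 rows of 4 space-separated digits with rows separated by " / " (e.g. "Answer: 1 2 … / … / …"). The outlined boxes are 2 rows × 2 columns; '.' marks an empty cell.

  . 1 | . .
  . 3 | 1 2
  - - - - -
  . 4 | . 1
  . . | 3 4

Step 1. [r1c1∈{2,4}] r1c1 is the only open cell in row 1 admitting 2, so r1c1=2.
Step 2. [r2c1∈{4}] r2c1 has the single candidate 4 ⇒ r2c1=4.
Step 3. [r4c2∈{2}] nothing but 2 survives at r4c2 ⇒ r4c2=2.
Step 4. [r3c3∈{2}] r3c3 is down to just 2 ⇒ r3c3=2.
Step 5. [r1c3∈{4}] nothing but 4 survives at r1c3. So r1c3=4.
Step 6. [r1c4∈{3}] r1c4 is down to just 3, so r1c4=3.
Step 7. [r3c1∈{3}] nothing but 3 survives at r3c1. So r3c1=3.
Step 8. [r4c1∈{1}] nothing but 1 survives at r4c1 ⇒ r4c1=1.

Answer: 2 1 4 3 / 4 3 1 2 / 3 4 2 1 / 1 2 3 4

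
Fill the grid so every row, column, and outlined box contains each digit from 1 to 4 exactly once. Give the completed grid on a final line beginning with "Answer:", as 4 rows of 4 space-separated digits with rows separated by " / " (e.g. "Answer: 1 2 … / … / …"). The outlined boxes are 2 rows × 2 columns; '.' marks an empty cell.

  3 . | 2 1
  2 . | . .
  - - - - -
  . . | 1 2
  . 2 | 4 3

Step 1. [r1c2∈{4}] r1c2 has the single candidate 4. So r1c2=4.
Step 2. [r3c2∈{3}] only 3 remains possible at r3c2. So r3c2=3.
Step 3. [r4c1∈{1}] nothing but 1 survives at r4c1. So r4c1=1.
Step 4. [r2c3∈{3}] only 3 remains possible at r2c3 ⇒ r2c3=3.
Step 5. [r2c4∈{4}] r2c4's peers cover all but 4, so r2c4=4.
Step 6. [r2c2∈{1}] r2c2 is down to just 1, so r2c2=1.
Step 7. [r3c1∈{4}] nothing but 4 survives at r3c1 ⇒ r3c1=4.

Answer: 3 4 2 1 / 2 1 3 4 / 4 3 1 2 / 1 2 4 3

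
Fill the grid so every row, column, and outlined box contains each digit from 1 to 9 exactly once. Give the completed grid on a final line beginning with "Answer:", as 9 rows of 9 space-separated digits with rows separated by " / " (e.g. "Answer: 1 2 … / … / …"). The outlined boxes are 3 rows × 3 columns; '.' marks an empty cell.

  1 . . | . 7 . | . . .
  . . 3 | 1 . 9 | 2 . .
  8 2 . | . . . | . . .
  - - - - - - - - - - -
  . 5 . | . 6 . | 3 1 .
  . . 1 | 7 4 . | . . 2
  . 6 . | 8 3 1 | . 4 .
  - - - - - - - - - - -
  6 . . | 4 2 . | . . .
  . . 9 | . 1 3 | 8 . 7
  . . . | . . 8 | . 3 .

Step 1. [r3c5∈{5}] nothing but 5 survives at r3c5, so r3c5=5.
Step 2. [r8c2∈{4}] r8c2's peers cover all but 4, so r8c2=4.
Step 3. [r6c7∈{5,7,9}] in box 6, 7 fits only at r6c7, so r6c7=7.
Step 4. [r6c9∈{5,9}] r6c9 is the only open cell in row 6 admitting 5 ⇒ r6c9=5.
Step 5. [r2c2∈{7}] r2c2 has the single candidate 7 ⇒ r2c2=7.
Step 6. [r6c3∈{2}] r6c3 has the single candidate 2. So r6c3=2.
Step 7. [r4c4∈{2,9}] across box 5, 9 lands solely at r4c4 ⇒ r4c4=9.
Step 8. [r4c9∈{8}] only 8 remains possible at r4c9 ⇒ r4c9=8.
Step 9. [r1c2∈{9}] nothing but 9 survives at r1c2, so r1c2=9.
Step 10. [r9c1∈{2,5,7}] in row 9, 2 fits only at r9c1, so r9c1=2.
Step 11. [r8c1∈{5}] r8c1's peers cover all but 5, so r8c1=5.
Step 12. [r2c8∈{5,6,8}] r2c8 is the only open cell in row 2 admitting 5 ⇒ r2c8=5.
Step 13. [r2c9∈{4,6}] across row 2, 6 lands solely at r2c9, so r2c9=6.
Step 14. [r1c7∈{4}] r1c7's peers cover all but 4 ⇒ r1c7=4.
Step 15. [r7c8∈{9}] r7c8 has the single candidate 9, so r7c8=9.
Step 16. [r7c9∈{1}] nothing but 1 survives at r7c9. So r7c9=1.
Step 17. [r8c4∈{6}] r8c4 has the single candidate 6, so r8c4=6.
Step 18. [r5c7∈{6,9}] in box 6, 9 fits only at r5c7. So r5c7=9.
Step 19. [r4c1∈{4,7}] in col 1, 7 fits only at r4c1 ⇒ r4c1=7.
Step 20. [r3c6∈{4,6}] r3c6 is the only open cell in col 6 admitting 4. So r3c6=4.
Step 21. [r1c4∈{2,3}] 2 has one home in col 4: r1c4 ⇒ r1c4=2.
Step 22. [r9c4∈{5}] r9c4's peers cover all but 5. So r9c4=5.
Step 23. [r7c3∈{7,8}] r7c3 is the only open cell in col 3 admitting 8, so r7c3=8.
Step 24. [r1c6∈{6}] r1c6 has the single candidate 6 ⇒ r1c6=6.
Step 25. [r1c9∈{3}] nothing but 3 survives at r1c9. So r1c9=3.
Step 26. [r7c2∈{3}] nothing but 3 survives at r7c2 ⇒ r7c2=3.
Step 27. [r4c3∈{4}] r4c3 has the single candidate 4, so r4c3=4.
Step 28. [r4c6∈{2}] r4c6 has the single candidate 2 ⇒ r4c6=2.
Step 29. [r6c1∈{9}] r6c1's peers cover all but 9, so r6c1=9.
Step 30. [r2c5∈{8}] r2c5 is down to just 8 ⇒ r2c5=8.
Step 31. [r5c8∈{6}] r5c8's peers cover all but 6, so r5c8=6.
Step 32. [r7c6∈{7}] r7c6 is down to just 7. So r7c6=7.
Step 33. [r3c8∈{7}] r3c8 is down to just 7 ⇒ r3c8=7.
Step 34. [r1c3∈{5}] r1c3 is down to just 5. So r1c3=5.
Step 35. [r3c7∈{1}] r3c7 has the single candidate 1 ⇒ r3c7=1.
Step 36. [r9c9∈{4}] r9c9's peers cover all but 4 ⇒ r9c9=4.
Step 37. [r5c1∈{3}] only 3 remains possible at r5c1 ⇒ r5c1=3.
Step 38. [r7c7∈{5}] only 5 remains possible at r7c7 ⇒ r7c7=5.
Step 39. [r9c7∈{6}] nothing but 6 survives at r9c7, so r9c7=6.
Step 40. [r3c4∈{3}] r3c4 is down to just 3, so r3c4=3.
Step 41. [r3c9∈{9}] nothing but 9 survives at r3c9 ⇒ r3c9=9.
Step 42. [r1c8∈{8}] r1c8's peers cover all but 8 ⇒ r1c8=8.
Step 43. [r9c2∈{1}] r9c2's peers cover all but 1, so r9c2=1.
Step 44. [r9c5∈{9}] r9c5's peers cover all but 9, so r9c5=9.
Step 45. [r9c3∈{7}] r9c3 is down to just 7 ⇒ r9c3=7.
Step 46. [r8c8∈{2}] r8c8's peers cover all but 2, so r8c8=2.
Step 47. [r2c1∈{4}] r2c1 is down to just 4, so r2c1=4.
Step 48. [r3c3∈{6}] r3c3's peers cover all but 6, so r3c3=6.
Step 49. [r5c2∈{8}] r5c2 is down to just 8 ⇒ r5c2=8.
Step 50. [r5c6∈{5}] r5c6 is down to just 5, so r5c6=5.

Answer: 1 9 5 2 7 6 4 8 3 / 4 7 3 1 8 9 2 5 6 / 8 2 6 3 5 4 1 7 9 / 7 5 4 9 6 2 3 1 8 / 3 8 1 7 4 5 9 6 2 / 9 6 2 8 3 1 7 4 5 / 6 3 8 4 2 7 5 9 1 / 5 4 9 6 1 3 8 2 7 / 2 1 7 5 9 8 6 3 4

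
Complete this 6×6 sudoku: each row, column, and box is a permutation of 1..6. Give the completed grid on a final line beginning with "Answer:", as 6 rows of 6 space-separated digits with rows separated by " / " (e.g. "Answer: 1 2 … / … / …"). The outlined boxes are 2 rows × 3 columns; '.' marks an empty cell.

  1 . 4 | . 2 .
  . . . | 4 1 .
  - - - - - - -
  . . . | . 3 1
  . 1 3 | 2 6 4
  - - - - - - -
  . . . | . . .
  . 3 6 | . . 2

Step 1. [r4c1∈{5}] only 5 remains possible at r4c1 ⇒ r4c1=5.
Step 2. [r3c3∈{2}] r3c3's peers cover all but 2 ⇒ r3c3=2.
Step 3. [r2c3∈{5}] only 5 remains possible at r2c3. So r2c3=5.
Step 4. [r5c2∈{2,4,5}] in col 2, 5 fits only at r5c2. So r5c2=5.
Step 5. [r1c2∈{6}] only 6 remains possible at r1c2, so r1c2=6.
Step 6. [r5c4∈{1,3,6}] r5c4 is the only open cell in col 4 admitting 6, so r5c4=6.
Step 7. [r1c4∈{3,5}] 3 has one home in col 4: r1c4, so r1c4=3.
Step 8. [r6c1∈{4}] nothing but 4 survives at r6c1 ⇒ r6c1=4.
Step 9. [r2c2∈{2}] nothing but 2 survives at r2c2, so r2c2=2.
Step 10. [r6c5∈{5}] r6c5 is down to just 5 ⇒ r6c5=5.
Step 11. [r5c5∈{4}] r5c5 is down to just 4. So r5c5=4.
Step 12. [r5c6∈{3}] r5c6 has the single candidate 3. So r5c6=3.
Step 13. [r3c1∈{6}] nothing but 6 survives at r3c1 ⇒ r3c1=6.
Step 14. [r5c3∈{1}] only 1 remains possible at r5c3 ⇒ r5c3=1.
Step 15. [r5c1∈{2}] only 2 remains possible at r5c1, so r5c1=2.
Step 16. [r3c2∈{4}] only 4 remains possible at r3c2 ⇒ r3c2=4.
Step 17. [r1c6∈{5}] r1c6 is down to just 5, so r1c6=5.
Step 18. [r2c1∈{3}] only 3 remains possible at r2c1. So r2c1=3.
Step 19. [r3c4∈{5}] r3c4 is down to just 5, so r3c4=5.
Step 20. [r2c6∈{6}] r2c6's peers cover all but 6. So r2c6=6.
Step 21. [r6c4∈{1}] r6c4's peers cover all but 1 ⇒ r6c4=1.

Answer: 1 6 4 3 2 5 / 3 2 5 4 1 6 / 6 4 2 5 3 1 / 5 1 3 2 6 4 / 2 5 1 6 4 3 / 4 3 6 1 5 2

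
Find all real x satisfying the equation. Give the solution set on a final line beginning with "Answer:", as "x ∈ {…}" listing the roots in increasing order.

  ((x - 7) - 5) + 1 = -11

Step 1. [((x - 7) - 5) + 1 = -11] peel the +1: subtract 1 from each side. So sub: (x - 7) - 5 = -12.
Step 2. [(x - 7) - 5 = -12] the outer -5 inverts by adding 5. So sub: x - 7 = -7.
Step 3. [x - 7 = -7] add 7: x sits inside (… - 7) ⇒ sub: x = 0.

Answer: x ∈ {0}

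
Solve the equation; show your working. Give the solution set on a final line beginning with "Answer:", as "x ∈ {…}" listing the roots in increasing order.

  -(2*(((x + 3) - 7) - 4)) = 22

Step 1. [-(2*(((x + 3) - 7) - 4)) = 22] leading − — multiply by −1. So neg: 2*(((x + 3) - 7) - 4) = -22.
Step 2. [2*(((x + 3) - 7) - 4) = -22] divide by the outer 2. So div: ((x + 3) - 7) - 4 = -11.
Step 3. [((x + 3) - 7) - 4 = -11] the outer -4 inverts by adding 4, so sub: (x + 3) - 7 = -7.
Step 4. [(x + 3) - 7 = -7] 7 comes off first (add 7), so sub: x + 3 = 0.
Step 5. [x + 3 = 0] subtract 3: x sits inside (… + 3), so sub: x = -3.

Answer: x ∈ {-3}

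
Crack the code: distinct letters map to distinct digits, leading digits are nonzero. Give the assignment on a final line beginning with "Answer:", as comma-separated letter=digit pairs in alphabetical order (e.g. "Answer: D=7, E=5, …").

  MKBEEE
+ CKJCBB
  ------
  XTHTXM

Step 1. [col 1: E + B ≡ M (mod 10)] column 1 (E + B ≡ M (mod 10), carry-in 0) doesn't pin B yet; pick B=8 and continue. So B=8.
Step 2. [col 1: E + B ≡ M (mod 10)] M=5 is one option consistent with column 1 (E + B ≡ M (mod 10), carry-in 0) — take it ⇒ M=5.
Step 3. [col 1: E + B ≡ M (mod 10)] from column 1 (B=8, M=5, carry-in 0, digits 5,8 already taken and all letters distinct): E must equal 7. So E=7.
Step 4. [col 2: E + B ≡ X (mod 10)] in column 2 we have E+B≡X with carry-in 1; given E=7, B=8 and digits 5,7,8 already taken and all letters distinct, that pins X to 6 ⇒ X=6.
Step 5. [col 3: E + C ≡ T (mod 10)] several values work for C in column 3 (E + C ≡ T (mod 10), carry-in 1); try C=1, so C=1.
Step 6. [col 3: E + C ≡ T (mod 10)] in column 3 we have E+C≡T with carry-in 1; given E=7, C=1 and digits 1,5,6,7,8 already taken and all letters distinct, that pins T to 9 ⇒ T=9.
Step 7. [col 4: B + J ≡ H (mod 10)] column 4 (B + J ≡ H (mod 10), carry-in 0) doesn't pin H yet; pick H=0 and continue, so H=0.
Step 8. [col 4: B + J ≡ H (mod 10)] column 4 reads B+J+carry(0)=H with B=8, H=0; with digits 0,1,5,6,7,8,9 already taken and all letters distinct, the only value for J is 2. So J=2.
Step 9. [col 5: K + K ≡ T (mod 10)] column 5: given T=9, carry-in 1, and digits 0,1,2,5,6,7,8,9 already taken and all letters distinct, K+K≡T (mod 10) forces K=4. So K=4.

Answer: B=8, C=1, E=7, H=0, J=2, K=4, M=5, T=9, X=6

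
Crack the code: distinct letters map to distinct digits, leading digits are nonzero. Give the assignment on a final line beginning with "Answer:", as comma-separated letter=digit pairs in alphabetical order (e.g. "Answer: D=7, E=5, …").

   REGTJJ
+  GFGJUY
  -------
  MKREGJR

Step 1. [col 1: J + Y ≡ R (mod 10)] no forcing yet in column 1 (carry-in 0); R=9 is free and consistent — try it. So R=9.
Step 2. [col 1: J + Y ≡ R (mod 10)] J=5 is one option consistent with column 1 (J + Y ≡ R (mod 10), carry-in 0) — take it ⇒ J=5.
Step 3. [col 1: J + Y ≡ R (mod 10)] from column 1 (J=5, R=9, carry-in 0, digits 5,9 already taken and all letters distinct): Y must equal 4, so Y=4.
Step 4. [col 2: J + U ≡ J (mod 10)] from column 2 (J=5, carry-in 0, digits 4,5,9 already taken and all letters distinct): U must equal 0, so U=0.
Step 5. [col 3: T + J ≡ G (mod 10)] several values work for T in column 3 (T + J ≡ G (mod 10), carry-in 0); try T=3. So T=3.
Step 6. [M] the sum has 7 digits but both addends have 6; that extra leading digit M is the final carry, namely 1, so M=1.
Step 7. [col 3: T + J ≡ G (mod 10)] from column 3 (T=3, J=5, carry-in 0, digits 0,1,3,4,5,9 already taken and all letters distinct): G must equal 8 ⇒ G=8.
Step 8. [col 4: G + G ≡ E (mod 10)] from column 4 (G=8, carry-in 0, digits 0,1,3,4,5,8,9 already taken and all letters distinct): E must equal 6 ⇒ E=6.
Step 9. [col 5: E + F ≡ R (mod 10)] column 5 reads E+F+carry(1)=R with E=6, R=9; with digits 0,1,3,4,5,6,8,9 already taken and all letters distinct, the only value for F is 2. So F=2.
Step 10. [col 6: R + G ≡ K (mod 10)] from column 6 (R=9, G=8, carry-in 0, digits 0,1,2,3,4,5,6,8,9 already taken and all letters distinct): K must equal 7 ⇒ K=7.

Answer: E=6, F=2, G=8, J=5, K=7, M=1, R=9, T=3, U=0, Y=4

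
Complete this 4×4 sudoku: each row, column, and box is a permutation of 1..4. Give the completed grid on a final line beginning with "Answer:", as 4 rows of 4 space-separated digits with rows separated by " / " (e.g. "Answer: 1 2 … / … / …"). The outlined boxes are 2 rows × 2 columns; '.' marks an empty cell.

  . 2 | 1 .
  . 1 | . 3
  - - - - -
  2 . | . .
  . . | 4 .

Step 1. [r4c1∈{1,3}] col 1 places 1 nowhere but r4c1. So r4c1=1.
Step 2. [r2c1∈{4}] nothing but 4 survives at r2c1 ⇒ r2c1=4.
Step 3. [r3c3∈{3}] r3c3 is down to just 3 ⇒ r3c3=3.
Step 4. [r3c2∈{4}] r3c2's peers cover all but 4 ⇒ r3c2=4.
Step 5. [r3c4∈{1}] r3c4 has the single candidate 1. So r3c4=1.
Step 6. [r1c4∈{4}] r1c4 is down to just 4 ⇒ r1c4=4.
Step 7. [r4c4∈{2}] r4c4 has the single candidate 2. So r4c4=2.
Step 8. [r2c3∈{2}] nothing but 2 survives at r2c3, so r2c3=2.
Step 9. [r1c1∈{3}] only 3 remains possible at r1c1, so r1c1=3.
Step 10. [r4c2∈{3}] only 3 remains possible at r4c2. So r4c2=3.

Answer: 3 2 1 4 / 4 1 2 3 / 2 4 3 1 / 1 3 4 2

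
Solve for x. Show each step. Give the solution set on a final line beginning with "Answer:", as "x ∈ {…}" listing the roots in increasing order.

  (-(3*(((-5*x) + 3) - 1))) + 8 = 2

Step 1. [(-(3*(((-5*x) + 3) - 1))) + 8 = 2] +8 is outermost — subtract 8 both sides, so sub: -(3*(((-5*x) + 3) - 1)) = -6.
Step 2. [-(3*(((-5*x) + 3) - 1)) = -6] LHS negated; negate both sides, so neg: 3*(((-5*x) + 3) - 1) = 6.
Step 3. [3*(((-5*x) + 3) - 1) = 6] divide by the outer 3, so div: ((-5*x) + 3) - 1 = 2.
Step 4. [((-5*x) + 3) - 1 = 2] -1 is outermost — add 1 both sides ⇒ sub: (-5*x) + 3 = 3.
Step 5. [(-5*x) + 3 = 3] 3 comes off first (subtract 3) ⇒ sub: -5*x = 0.
Step 6. [-5*x = 0] leading coefficient -5: divide by -5 ⇒ div: x = 0.

Answer: x ∈ {0}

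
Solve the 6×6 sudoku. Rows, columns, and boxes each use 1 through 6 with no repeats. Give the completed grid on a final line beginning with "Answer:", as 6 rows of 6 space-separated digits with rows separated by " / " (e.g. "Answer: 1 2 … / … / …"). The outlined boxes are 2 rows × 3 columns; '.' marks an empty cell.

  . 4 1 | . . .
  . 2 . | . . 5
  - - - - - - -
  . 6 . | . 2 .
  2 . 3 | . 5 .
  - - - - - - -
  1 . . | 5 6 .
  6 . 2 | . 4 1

Step 1. [r6c4∈{3}] r6c4's peers cover all but 3 ⇒ r6c4=3.
Step 2. [r3c1∈{4,5}] col 1 places 4 nowhere but r3c1. So r3c1=4.
Step 3. [r2c4∈{1,4,6}] r2c4 is the only open cell in row 2 admitting 4. So r2c4=4.
Step 4. [r1c5∈{3}] r1c5 has the single candidate 3. So r1c5=3.
Step 5. [r1c4∈{2,6}] across col 4, 2 lands solely at r1c4 ⇒ r1c4=2.
Step 6. [r4c4∈{1,6}] 6 has one home in col 4: r4c4 ⇒ r4c4=6.
Step 7. [r3c6∈{3}] r3c6's peers cover all but 3. So r3c6=3.
Step 8. [r2c5∈{1}] only 1 remains possible at r2c5, so r2c5=1.
Step 9. [r4c6∈{4}] r4c6's peers cover all but 4, so r4c6=4.
Step 10. [r1c1∈{5}] r1c1 is down to just 5 ⇒ r1c1=5.
Step 11. [r3c4∈{1}] nothing but 1 survives at r3c4, so r3c4=1.
Step 12. [r2c3∈{6}] r2c3 is down to just 6. So r2c3=6.
Step 13. [r5c6∈{2}] r5c6's peers cover all but 2 ⇒ r5c6=2.
Step 14. [r1c6∈{6}] r1c6's peers cover all but 6. So r1c6=6.
Step 15. [r3c3∈{5}] r3c3 has the single candidate 5. So r3c3=5.
Step 16. [r5c3∈{4}] r5c3 has the single candidate 4. So r5c3=4.
Step 17. [r4c2∈{1}] r4c2 is down to just 1, so r4c2=1.
Step 18. [r2c1∈{3}] nothing but 3 survives at r2c1, so r2c1=3.
Step 19. [r5c2∈{3}] r5c2 is down to just 3, so r5c2=3.
Step 20. [r6c2∈{5}] nothing but 5 survives at r6c2 ⇒ r6c2=5.

Answer: 5 4 1 2 3 6 / 3 2 6 4 1 5 / 4 6 5 1 2 3 / 2 1 3 6 5 4 / 1 3 4 5 6 2 / 6 5 2 3 4 1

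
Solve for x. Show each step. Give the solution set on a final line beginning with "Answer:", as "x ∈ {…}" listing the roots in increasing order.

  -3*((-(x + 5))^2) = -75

Step 1. [-3*((-(x + 5))^2) = -75] divide by the outer -3, so div: (-(x + 5))^2 = 25.
Step 2. [(-(x + 5))^2 = 25] 25 ≥ 0, LHS is (·)² — take ±√. So sqrt: -(x + 5) = 5 or -5.
Step 3. [-(x + 5) = 5 or -5] flip signs both sides ⇒ neg: x + 5 = -5 or 5.
Step 4. [x + 5 = -5 or 5] subtract 5: x sits inside (… + 5) ⇒ sub: x = -10 or 0.

Answer: x ∈ {-10, 0}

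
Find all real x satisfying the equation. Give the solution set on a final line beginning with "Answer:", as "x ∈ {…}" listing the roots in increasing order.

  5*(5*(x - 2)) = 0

Step 1. [5*(5*(x - 2)) = 0] 5·(inner) — divide through by 5. So div: 5*(x - 2) = 0.
Step 2. [5*(x - 2) = 0] leading coefficient 5: divide by 5. So div: x - 2 = 0.
Step 3. [x - 2 = 0] 2 comes off first (add 2), so sub: x = 2.

Answer: x ∈ {2}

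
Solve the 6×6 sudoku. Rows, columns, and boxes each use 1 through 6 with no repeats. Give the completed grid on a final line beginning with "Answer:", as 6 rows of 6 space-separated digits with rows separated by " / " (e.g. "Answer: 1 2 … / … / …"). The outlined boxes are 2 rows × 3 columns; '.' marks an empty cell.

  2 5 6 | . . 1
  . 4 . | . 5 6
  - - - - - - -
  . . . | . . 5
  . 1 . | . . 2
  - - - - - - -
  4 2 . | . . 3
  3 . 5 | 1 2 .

Step 1. [r3c2∈{3,6}] 3 has one home in col 2: r3c2. So r3c2=3.
Step 2. [r3c1∈{6}] nothing but 6 survives at r3c1. So r3c1=6.
Step 3. [r3c4∈{4}] r3c4 has the single candidate 4. So r3c4=4.
Step 4. [r1c4∈{3}] only 3 remains possible at r1c4 ⇒ r1c4=3.
Step 5. [r4c4∈{6}] only 6 remains possible at r4c4 ⇒ r4c4=6.
Step 6. [r5c3∈{1}] r5c3 is down to just 1 ⇒ r5c3=1.
Step 7. [r4c1∈{5}] r4c1 is down to just 5, so r4c1=5.
Step 8. [r4c3∈{4}] r4c3's peers cover all but 4, so r4c3=4.
Step 9. [r2c1∈{1}] only 1 remains possible at r2c1. So r2c1=1.
Step 10. [r5c4∈{5}] only 5 remains possible at r5c4 ⇒ r5c4=5.
Step 11. [r1c5∈{4}] r1c5's peers cover all but 4 ⇒ r1c5=4.
Step 12. [r6c6∈{4}] r6c6 is down to just 4, so r6c6=4.
Step 13. [r4c5∈{3}] r4c5 has the single candidate 3. So r4c5=3.
Step 14. [r2c4∈{2}] r2c4's peers cover all but 2. So r2c4=2.
Step 15. [r3c5∈{1}] r3c5 has the single candidate 1 ⇒ r3c5=1.
Step 16. [r6c2∈{6}] only 6 remains possible at r6c2, so r6c2=6.
Step 17. [r5c5∈{6}] r5c5's peers cover all but 6. So r5c5=6.
Step 18. [r3c3∈{2}] only 2 remains possible at r3c3 ⇒ r3c3=2.
Step 19. [r2c3∈{3}] r2c3 has the single candidate 3. So r2c3=3.

Answer: 2 5 6 3 4 1 / 1 4 3 2 5 6 / 6 3 2 4 1 5 / 5 1 4 6 3 2 / 4 2 1 5 6 3 / 3 6 5 1 2 4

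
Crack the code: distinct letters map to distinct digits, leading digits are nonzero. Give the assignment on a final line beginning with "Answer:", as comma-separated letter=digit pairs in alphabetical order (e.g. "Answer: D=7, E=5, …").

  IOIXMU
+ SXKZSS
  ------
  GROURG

Step 1. [col 1: U + S ≡ G (mod 10)] column 1 (U + S ≡ G (mod 10), carry-in 0) doesn't pin U yet; pick U=4 and continue, so U=4.
Step 2. [col 1: U + S ≡ G (mod 10)] no forcing yet in column 1 (carry-in 0); S=1 is free and consistent — try it. So S=1.
Step 3. [col 1: U + S ≡ G (mod 10)] column 1: given U=4, S=1, carry-in 0, and digits 1,4 already taken and all letters distinct, U+S≡G (mod 10) forces G=5, so G=5.
Step 4. [col 2: M + S ≡ R (mod 10)] no forcing yet in column 2 (carry-in 0); M=9 is free and consistent — try it. So M=9.
Step 5. [col 2: M + S ≡ R (mod 10)] column 2: given M=9, S=1, carry-in 0, and digits 1,4,5,9 already taken and all letters distinct, M+S≡R (mod 10) forces R=0, so R=0.
Step 6. [col 3: X + Z ≡ U (mod 10)] Z=6 is one option consistent with column 3 (X + Z ≡ U (mod 10), carry-in 1) — take it ⇒ Z=6.
Step 7. [col 3: X + Z ≡ U (mod 10)] from column 3 (Z=6, U=4, carry-in 1, digits 0,1,4,5,6,9 already taken and all letters distinct): X must equal 7. So X=7.
Step 8. [col 4: I + K ≡ O (mod 10)] in column 4 we have I+K≡O with carry-in 1; given nothing yet and digits 0,1,4,5,6,7,9 already taken and all letters distinct, that pins O to 2, so O=2.
Step 9. [col 4: I + K ≡ O (mod 10)] several values work for I in column 4 (I + K ≡ O (mod 10), carry-in 1); try I=3 ⇒ I=3.
Step 10. [col 4: I + K ≡ O (mod 10)] in column 4 we have I+K≡O with carry-in 1; given I=3, O=2 and digits 0,1,2,3,4,5,6,7,9 already taken and all letters distinct, that pins K to 8 ⇒ K=8.

Answer: G=5, I=3, K=8, M=9, O=2, R=0, S=1, U=4, X=7, Z=6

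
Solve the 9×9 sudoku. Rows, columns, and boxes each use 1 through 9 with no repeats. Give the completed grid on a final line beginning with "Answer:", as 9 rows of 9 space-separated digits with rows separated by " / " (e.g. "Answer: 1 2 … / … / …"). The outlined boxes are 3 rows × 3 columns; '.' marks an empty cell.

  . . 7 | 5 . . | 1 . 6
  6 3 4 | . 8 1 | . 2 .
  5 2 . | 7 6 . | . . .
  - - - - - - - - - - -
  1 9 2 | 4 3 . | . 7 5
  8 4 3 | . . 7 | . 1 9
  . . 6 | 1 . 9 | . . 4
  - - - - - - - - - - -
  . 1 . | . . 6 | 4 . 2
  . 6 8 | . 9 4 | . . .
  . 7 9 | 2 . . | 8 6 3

Step 1. [r3c8∈{3,4,8,9}] row 3 places 4 nowhere but r3c8 ⇒ r3c8=4.
Step 2. [r5c5∈{2,5}] row 5 places 5 nowhere but r5c5 ⇒ r5c5=5.
Step 3. [r2c7∈{5,7,9}] in row 2, 5 fits only at r2c7. So r2c7=5.
Step 4. [r6c5∈{2}] r6c5 is down to just 2, so r6c5=2.
Step 5. [r7c8∈{5,9}] r7c8 is the only open cell in row 7 admitting 9 ⇒ r7c8=9.
Step 6. [r6c8∈{3,8}] 8 has one home in row 6: r6c8. So r6c8=8.
Step 7. [r8c4∈{3}] nothing but 3 survives at r8c4. So r8c4=3.
Step 8. [r3c6∈{3}] only 3 remains possible at r3c6. So r3c6=3.
Step 9. [r5c7∈{2,6}] row 5 places 2 nowhere but r5c7. So r5c7=2.
Step 10. [r8c9∈{1,7}] row 8 places 1 nowhere but r8c9 ⇒ r8c9=1.
Step 11. [r9c1∈{4}] r9c1 has the single candidate 4. So r9c1=4.
Step 12. [r3c7∈{9}] only 9 remains possible at r3c7, so r3c7=9.
Step 13. [r3c3∈{1}] nothing but 1 survives at r3c3. So r3c3=1.
Step 14. [r3c9∈{8}] only 8 remains possible at r3c9, so r3c9=8.
Step 15. [r2c9∈{7}] only 7 remains possible at r2c9. So r2c9=7.
Step 16. [r8c1∈{2}] r8c1's peers cover all but 2. So r8c1=2.
Step 17. [r1c2∈{8}] nothing but 8 survives at r1c2. So r1c2=8.
Step 18. [r1c5∈{4}] only 4 remains possible at r1c5, so r1c5=4.
Step 19. [r5c4∈{6}] r5c4's peers cover all but 6 ⇒ r5c4=6.
Step 20. [r7c4∈{8}] r7c4 has the single candidate 8 ⇒ r7c4=8.
Step 21. [r1c8∈{3}] r1c8 is down to just 3, so r1c8=3.
Step 22. [r7c5∈{7}] r7c5 is down to just 7 ⇒ r7c5=7.
Step 23. [r6c7∈{3}] r6c7's peers cover all but 3, so r6c7=3.
Step 24. [r9c6∈{5}] only 5 remains possible at r9c6, so r9c6=5.
Step 25. [r1c6∈{2}] only 2 remains possible at r1c6. So r1c6=2.
Step 26. [r4c6∈{8}] only 8 remains possible at r4c6. So r4c6=8.
Step 27. [r6c2∈{5}] r6c2's peers cover all but 5 ⇒ r6c2=5.
Step 28. [r7c3∈{5}] nothing but 5 survives at r7c3, so r7c3=5.
Step 29. [r4c7∈{6}] r4c7 has the single candidate 6 ⇒ r4c7=6.
Step 30. [r1c1∈{9}] r1c1 is down to just 9. So r1c1=9.
Step 31. [r7c1∈{3}] r7c1 is down to just 3. So r7c1=3.
Step 32. [r2c4∈{9}] only 9 remains possible at r2c4 ⇒ r2c4=9.
Step 33. [r9c5∈{1}] r9c5's peers cover all but 1, so r9c5=1.
Step 34. [r6c1∈{7}] r6c1 is down to just 7 ⇒ r6c1=7.
Step 35. [r8c8∈{5}] nothing but 5 survives at r8c8 ⇒ r8c8=5.
Step 36. [r8c7∈{7}] r8c7 is down to just 7. So r8c7=7.

Answer: 9 8 7 5 4 2 1 3 6 / 6 3 4 9 8 1 5 2 7 / 5 2 1 7 6 3 9 4 8 / 1 9 2 4 3 8 6 7 5 / 8 4 3 6 5 7 2 1 9 / 7 5 6 1 2 9 3 8 4 / 3 1 5 8 7 6 4 9 2 / 2 6 8 3 9 4 7 5 1 / 4 7 9 2 1 5 8 6 3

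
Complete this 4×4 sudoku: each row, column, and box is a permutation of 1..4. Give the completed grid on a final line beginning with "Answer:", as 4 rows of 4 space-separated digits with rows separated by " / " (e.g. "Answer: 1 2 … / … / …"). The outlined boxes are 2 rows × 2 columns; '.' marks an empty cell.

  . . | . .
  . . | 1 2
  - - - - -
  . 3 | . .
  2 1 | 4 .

Step 1. [r1c4∈{3,4}] col 4 places 4 nowhere but r1c4 ⇒ r1c4=4.
Step 2. [r2c1∈{3,4}] 3 has one home in row 2: r2c1. So r2c1=3.
Step 3. [r4c4∈{3}] nothing but 3 survives at r4c4. So r4c4=3.
Step 4. [r3c3∈{2}] r3c3 is down to just 2 ⇒ r3c3=2.
Step 5. [r3c1∈{4}] r3c1 has the single candidate 4. So r3c1=4.
Step 6. [r1c3∈{3}] nothing but 3 survives at r1c3. So r1c3=3.
Step 7. [r1c2∈{2}] only 2 remains possible at r1c2, so r1c2=2.
Step 8. [r3c4∈{1}] r3c4 has the single candidate 1, so r3c4=1.
Step 9. [r1c1∈{1}] nothing but 1 survives at r1c1 ⇒ r1c1=1.
Step 10. [r2c2∈{4}] nothing but 4 survives at r2c2. So r2c2=4.

Answer: 1 2 3 4 / 3 4 1 2 / 4 3 2 1 / 2 1 4 3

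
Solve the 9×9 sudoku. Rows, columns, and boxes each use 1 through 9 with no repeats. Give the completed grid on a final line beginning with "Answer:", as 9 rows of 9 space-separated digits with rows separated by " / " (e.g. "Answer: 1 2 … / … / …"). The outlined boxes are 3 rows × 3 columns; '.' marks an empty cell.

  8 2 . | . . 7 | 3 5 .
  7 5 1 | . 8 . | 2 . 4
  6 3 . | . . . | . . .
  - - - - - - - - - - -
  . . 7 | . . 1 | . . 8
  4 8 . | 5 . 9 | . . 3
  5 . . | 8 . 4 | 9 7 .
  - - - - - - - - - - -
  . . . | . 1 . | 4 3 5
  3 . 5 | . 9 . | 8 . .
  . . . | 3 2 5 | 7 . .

Step 1. [r8c6∈{6}] r8c6 is down to just 6, so r8c6=6.
Step 2. [r3c7∈{1}] r3c7 has the single candidate 1, so r3c7=1.
Step 3. [r5c7∈{6}] r5c7's peers cover all but 6. So r5c7=6.
Step 4. [r9c1∈{1,9}] in col 1, 1 fits only at r9c1. So r9c1=1.
Step 5. [r4c4∈{2,6}] across box 5, 2 lands solely at r4c4 ⇒ r4c4=2.
Step 6. [r8c4∈{4,7}] across box 8, 4 lands solely at r8c4, so r8c4=4.
Step 7. [r3c4∈{9}] r3c4 is down to just 9 ⇒ r3c4=9.
Step 8. [r1c3∈{4,9}] r1c3 is the only open cell in box 1 admitting 9. So r1c3=9.
Step 9. [r1c9∈{6}] r1c9 has the single candidate 6, so r1c9=6.
Step 10. [r9c8∈{6,9}] in col 8, 6 fits only at r9c8. So r9c8=6.
Step 11. [r6c3∈{2,3,6}] in col 3, 3 fits only at r6c3 ⇒ r6c3=3.
Step 12. [r7c3∈{2,6,8}] in col 3, 6 fits only at r7c3 ⇒ r7c3=6.
Step 13. [r6c9∈{1,2}] in row 6, 2 fits only at r6c9 ⇒ r6c9=2.
Step 14. [r4c1∈{9}] r4c1 is down to just 9. So r4c1=9.
Step 15. [r3c3∈{4}] r3c3 is down to just 4. So r3c3=4.
Step 16. [r4c2∈{6}] only 6 remains possible at r4c2 ⇒ r4c2=6.
Step 17. [r7c2∈{7,9}] in row 7, 9 fits only at r7c2, so r7c2=9.
Step 18. [r5c8∈{1}] r5c8 is down to just 1 ⇒ r5c8=1.
Step 19. [r2c4∈{6}] nothing but 6 survives at r2c4. So r2c4=6.
Step 20. [r8c8∈{2}] nothing but 2 survives at r8c8. So r8c8=2.
Step 21. [r8c2∈{7}] only 7 remains possible at r8c2. So r8c2=7.
Step 22. [r9c9∈{9}] only 9 remains possible at r9c9. So r9c9=9.
Step 23. [r5c3∈{2}] nothing but 2 survives at r5c3. So r5c3=2.
Step 24. [r8c9∈{1}] r8c9's peers cover all but 1, so r8c9=1.
Step 25. [r4c8∈{4}] r4c8's peers cover all but 4. So r4c8=4.
Step 26. [r4c7∈{5}] nothing but 5 survives at r4c7. So r4c7=5.
Step 27. [r1c5∈{4}] only 4 remains possible at r1c5, so r1c5=4.
Step 28. [r6c5∈{6}] r6c5's peers cover all but 6, so r6c5=6.
Step 29. [r5c5∈{7}] r5c5 has the single candidate 7 ⇒ r5c5=7.
Step 30. [r3c5∈{5}] only 5 remains possible at r3c5, so r3c5=5.
Step 31. [r3c9∈{7}] r3c9 has the single candidate 7, so r3c9=7.
Step 32. [r4c5∈{3}] r4c5 is down to just 3. So r4c5=3.
Step 33. [r7c4∈{7}] only 7 remains possible at r7c4, so r7c4=7.
Step 34. [r6c2∈{1}] nothing but 1 survives at r6c2, so r6c2=1.
Step 35. [r1c4∈{1}] only 1 remains possible at r1c4. So r1c4=1.
Step 36. [r2c8∈{9}] r2c8 has the single candidate 9 ⇒ r2c8=9.
Step 37. [r3c8∈{8}] r3c8 is down to just 8 ⇒ r3c8=8.
Step 38. [r7c1∈{2}] r7c1 has the single candidate 2, so r7c1=2.
Step 39. [r9c2∈{4}] r9c2 has the single candidate 4, so r9c2=4.
Step 40. [r7c6∈{8}] nothing but 8 survives at r7c6. So r7c6=8.
Step 41. [r3c6∈{2}] r3c6 is down to just 2 ⇒ r3c6=2.
Step 42. [r9c3∈{8}] nothing but 8 survives at r9c3 ⇒ r9c3=8.
Step 43. [r2c6∈{3}] r2c6's peers cover all but 3, so r2c6=3.

Answer: 8 2 9 1 4 7 3 5 6 / 7 5 1 6 8 3 2 9 4 / 6 3 4 9 5 2 1 8 7 / 9 6 7 2 3 1 5 4 8 / 4 8 2 5 7 9 6 1 3 / 5 1 3 8 6 4 9 7 2 / 2 9 6 7 1 8 4 3 5 / 3 7 5 4 9 6 8 2 1 / 1 4 8 3 2 5 7 6 9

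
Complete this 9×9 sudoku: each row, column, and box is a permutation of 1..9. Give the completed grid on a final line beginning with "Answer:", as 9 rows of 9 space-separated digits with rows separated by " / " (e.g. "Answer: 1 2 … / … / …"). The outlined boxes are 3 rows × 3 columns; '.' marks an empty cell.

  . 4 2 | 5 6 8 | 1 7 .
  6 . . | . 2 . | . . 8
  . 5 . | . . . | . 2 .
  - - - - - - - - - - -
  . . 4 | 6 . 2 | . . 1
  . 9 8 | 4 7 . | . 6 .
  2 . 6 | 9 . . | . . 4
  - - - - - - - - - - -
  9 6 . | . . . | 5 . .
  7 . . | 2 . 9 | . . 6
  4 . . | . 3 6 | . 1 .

Step 1. [r1c1∈{3}] r1c1 is down to just 3. So r1c1=3.
Step 2. [r5c9∈{2,3,5}] r5c9 is the only open cell in col 9 admitting 5 ⇒ r5c9=5.
Step 3. [r8c5∈{1,4,5,8}] r8c5 is the only open cell in box 8 admitting 5 ⇒ r8c5=5.
Step 4. [r1c9∈{9}] r1c9 is down to just 9, so r1c9=9.
Step 5. [r3c9∈{3}] only 3 remains possible at r3c9, so r3c9=3.
Step 6. [r4c5∈{8}] r4c5 has the single candidate 8 ⇒ r4c5=8.
Step 7. [r6c5∈{1}] r6c5 is down to just 1. So r6c5=1.
Step 8. [r2c7∈{4}] nothing but 4 survives at r2c7 ⇒ r2c7=4.
Step 9. [r9c7∈{2,7,8,9}] 9 has one home in row 9: r9c7, so r9c7=9.
Step 10. [r2c4∈{1,3,7}] col 4 places 3 nowhere but r2c4 ⇒ r2c4=3.
Step 11. [r8c8∈{3,4,8}] 4 has one home in row 8: r8c8 ⇒ r8c8=4.
Step 12. [r2c3∈{1,7,9}] across row 2, 9 lands solely at r2c3 ⇒ r2c3=9.
Step 13. [r3c3∈{1,7}] across col 3, 7 lands solely at r3c3, so r3c3=7.
Step 14. [r3c4∈{1}] r3c4 is down to just 1 ⇒ r3c4=1.
Step 15. [r7c6∈{1,4,7}] in col 6, 1 fits only at r7c6, so r7c6=1.
Step 16. [r7c3∈{3}] nothing but 3 survives at r7c3. So r7c3=3.
Step 17. [r8c7∈{3,8}] 3 has one home in row 8: r8c7 ⇒ r8c7=3.
Step 18. [r6c7∈{7,8}] across col 7, 8 lands solely at r6c7, so r6c7=8.
Step 19. [r6c8∈{3}] r6c8 is down to just 3, so r6c8=3.
Step 20. [r9c2∈{2,8}] col 2 places 2 nowhere but r9c2, so r9c2=2.
Step 21. [r9c4∈{7,8}] 8 has one home in row 9: r9c4 ⇒ r9c4=8.
Step 22. [r7c9∈{2,7}] in row 7, 2 fits only at r7c9 ⇒ r7c9=2.
Step 23. [r4c7∈{7}] r4c7 has the single candidate 7. So r4c7=7.
Step 24. [r2c2∈{1}] r2c2 has the single candidate 1. So r2c2=1.
Step 25. [r3c6∈{4}] r3c6 is down to just 4, so r3c6=4.
Step 26. [r3c5∈{9}] nothing but 9 survives at r3c5, so r3c5=9.
Step 27. [r9c3∈{5}] r9c3's peers cover all but 5. So r9c3=5.
Step 28. [r7c8∈{8}] r7c8 has the single candidate 8. So r7c8=8.
Step 29. [r8c2∈{8}] r8c2 has the single candidate 8 ⇒ r8c2=8.
Step 30. [r7c4∈{7}] nothing but 7 survives at r7c4. So r7c4=7.
Step 31. [r5c7∈{2}] r5c7 is down to just 2, so r5c7=2.
Step 32. [r2c8∈{5}] r2c8's peers cover all but 5, so r2c8=5.
Step 33. [r5c6∈{3}] r5c6's peers cover all but 3 ⇒ r5c6=3.
Step 34. [r5c1∈{1}] r5c1 is down to just 1, so r5c1=1.
Step 35. [r9c9∈{7}] r9c9 is down to just 7, so r9c9=7.
Step 36. [r3c1∈{8}] r3c1's peers cover all but 8. So r3c1=8.
Step 37. [r2c6∈{7}] r2c6 has the single candidate 7. So r2c6=7.
Step 38. [r8c3∈{1}] nothing but 1 survives at r8c3, so r8c3=1.
Step 39. [r4c1∈{5}] r4c1's peers cover all but 5, so r4c1=5.
Step 40. [r4c8∈{9}] nothing but 9 survives at r4c8 ⇒ r4c8=9.
Step 41. [r6c2∈{7}] r6c2 is down to just 7. So r6c2=7.
Step 42. [r7c5∈{4}] nothing but 4 survives at r7c5, so r7c5=4.
Step 43. [r6c6∈{5}] r6c6's peers cover all but 5, so r6c6=5.
Step 44. [r3c7∈{6}] r3c7 has the single candidate 6 ⇒ r3c7=6.
Step 45. [r4c2∈{3}] only 3 remains possible at r4c2. So r4c2=3.

Answer: 3 4 2 5 6 8 1 7 9 / 6 1 9 3 2 7 4 5 8 / 8 5 7 1 9 4 6 2 3 / 5 3 4 6 8 2 7 9 1 / 1 9 8 4 7 3 2 6 5 / 2 7 6 9 1 5 8 3 4 / 9 6 3 7 4 1 5 8 2 / 7 8 1 2 5 9 3 4 6 / 4 2 5 8 3 6 9 1 7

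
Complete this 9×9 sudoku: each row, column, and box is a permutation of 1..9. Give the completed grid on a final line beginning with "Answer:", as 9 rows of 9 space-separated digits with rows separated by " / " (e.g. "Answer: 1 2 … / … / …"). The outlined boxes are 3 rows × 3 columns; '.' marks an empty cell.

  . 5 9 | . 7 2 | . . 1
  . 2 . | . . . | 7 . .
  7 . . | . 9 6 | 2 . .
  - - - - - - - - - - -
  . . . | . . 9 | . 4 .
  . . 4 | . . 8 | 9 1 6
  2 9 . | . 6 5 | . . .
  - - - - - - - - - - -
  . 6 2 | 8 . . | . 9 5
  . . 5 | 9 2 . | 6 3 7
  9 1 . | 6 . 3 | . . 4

Step 1. [r2c5∈{1,3,4,5,8}] r2c5 is the only open cell in col 5 admitting 8. So r2c5=8.
Step 2. [r6c4∈{1,3,4,7}] across row 6, 4 lands solely at r6c4, so r6c4=4.
Step 3. [r6c3∈{1,3,7,8}] r6c3 is the only open cell in row 6 admitting 1. So r6c3=1.
Step 4. [r1c4∈{3}] r1c4's peers cover all but 3, so r1c4=3.
Step 5. [r3c2∈{3,4,8}] row 3 places 4 nowhere but r3c2. So r3c2=4.
Step 6. [r9c7∈{8}] nothing but 8 survives at r9c7 ⇒ r9c7=8.
Step 7. [r2c1∈{1,3,6}] col 1 places 1 nowhere but r2c1. So r2c1=1.
Step 8. [r7c5∈{1,4}] in col 5, 4 fits only at r7c5 ⇒ r7c5=4.
Step 9. [r6c7∈{3}] r6c7 has the single candidate 3. So r6c7=3.
Step 10. [r5c5∈{3}] only 3 remains possible at r5c5, so r5c5=3.
Step 11. [r4c2∈{3,7,8}] 3 has one home in col 2: r4c2. So r4c2=3.
Step 12. [r6c9∈{8}] r6c9 has the single candidate 8, so r6c9=8.
Step 13. [r3c4∈{1,5}] 1 has one home in row 3: r3c4 ⇒ r3c4=1.
Step 14. [r3c8∈{5,8}] r3c8 is the only open cell in row 3 admitting 5. So r3c8=5.
Step 15. [r3c3∈{3,8}] 8 has one home in row 3: r3c3. So r3c3=8.
Step 16. [r4c1∈{5,6,8}] in row 4, 8 fits only at r4c1, so r4c1=8.
Step 17. [r1c1∈{6}] nothing but 6 survives at r1c1. So r1c1=6.
Step 18. [r5c4∈{2,7}] across row 5, 2 lands solely at r5c4, so r5c4=2.
Step 19. [r2c3∈{3}] r2c3 has the single candidate 3. So r2c3=3.
Step 20. [r4c4∈{7}] r4c4 is down to just 7, so r4c4=7.
Step 21. [r8c6∈{1}] only 1 remains possible at r8c6. So r8c6=1.
Step 22. [r4c9∈{2}] r4c9's peers cover all but 2, so r4c9=2.
Step 23. [r4c5∈{1}] nothing but 1 survives at r4c5. So r4c5=1.
Step 24. [r5c1∈{5}] r5c1's peers cover all but 5. So r5c1=5.
Step 25. [r6c8∈{7}] r6c8 is down to just 7, so r6c8=7.
Step 26. [r1c8∈{8}] nothing but 8 survives at r1c8, so r1c8=8.
Step 27. [r1c7∈{4}] r1c7 is down to just 4, so r1c7=4.
Step 28. [r2c4∈{5}] r2c4's peers cover all but 5 ⇒ r2c4=5.
Step 29. [r8c2∈{8}] r8c2 is down to just 8, so r8c2=8.
Step 30. [r4c3∈{6}] nothing but 6 survives at r4c3. So r4c3=6.
Step 31. [r9c3∈{7}] r9c3 has the single candidate 7. So r9c3=7.
Step 32. [r4c7∈{5}] r4c7's peers cover all but 5. So r4c7=5.
Step 33. [r9c8∈{2}] r9c8 is down to just 2 ⇒ r9c8=2.
Step 34. [r9c5∈{5}] r9c5's peers cover all but 5 ⇒ r9c5=5.
Step 35. [r2c6∈{4}] r2c6's peers cover all but 4. So r2c6=4.
Step 36. [r7c1∈{3}] nothing but 3 survives at r7c1. So r7c1=3.
Step 37. [r7c7∈{1}] nothing but 1 survives at r7c7, so r7c7=1.
Step 38. [r5c2∈{7}] r5c2 has the single candidate 7, so r5c2=7.
Step 39. [r3c9∈{3}] r3c9 is down to just 3. So r3c9=3.
Step 40. [r2c9∈{9}] r2c9 has the single candidate 9, so r2c9=9.
Step 41. [r2c8∈{6}] r2c8 has the single candidate 6. So r2c8=6.
Step 42. [r8c1∈{4}] r8c1 has the single candidate 4, so r8c1=4.
Step 43. [r7c6∈{7}] nothing but 7 survives at r7c6. So r7c6=7.

Answer: 6 5 9 3 7 2 4 8 1 / 1 2 3 5 8 4 7 6 9 / 7 4 8 1 9 6 2 5 3 / 8 3 6 7 1 9 5 4 2 / 5 7 4 2 3 8 9 1 6 / 2 9 1 4 6 5 3 7 8 / 3 6 2 8 4 7 1 9 5 / 4 8 5 9 2 1 6 3 7 / 9 1 7 6 5 3 8 2 4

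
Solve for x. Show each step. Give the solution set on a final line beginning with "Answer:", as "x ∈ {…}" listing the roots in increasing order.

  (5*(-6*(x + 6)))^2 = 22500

Step 1. [(5*(-6*(x + 6)))^2 = 22500] 22500 ≥ 0, LHS is (·)² — take ±√. So sqrt: 5*(-6*(x + 6)) = 150 or -150.
Step 2. [5*(-6*(x + 6)) = 150 or -150] 5 out front; divide by 5, so div: -6*(x + 6) = 30 or -30.
Step 3. [-6*(x + 6) = 30 or -30] leading coefficient -6: divide by -6 ⇒ div: x + 6 = -5 or 5.
Step 4. [x + 6 = -5 or 5] +6 is outermost — subtract 6 both sides ⇒ sub: x = -11 or -1.

Answer: x ∈ {-11, -1}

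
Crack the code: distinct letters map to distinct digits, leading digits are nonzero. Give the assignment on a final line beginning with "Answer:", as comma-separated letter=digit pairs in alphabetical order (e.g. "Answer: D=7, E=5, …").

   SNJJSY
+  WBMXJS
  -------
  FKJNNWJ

Step 1. [col 1: Y + S ≡ J (mod 10)] no forcing yet in column 1 (carry-in 0); S=5 is free and consistent — try it. So S=5.
Step 2. [col 1: Y + S ≡ J (mod 10)] Y=8 is one option consistent with column 1 (Y + S ≡ J (mod 10), carry-in 0) — take it ⇒ Y=8.
Step 3. [col 1: Y + S ≡ J (mod 10)] column 1 reads Y+S+carry(0)=J with Y=8, S=5; with digits 5,8 already taken and all letters distinct, the only value for J is 3. So J=3.
Step 4. [F] adding two 6-digit numbers gives at most 6+1 digits, and here it does — F is that final carry and must be 1, so F=1.
Step 5. [col 2: S + J ≡ W (mod 10)] from column 2 (S=5, J=3, carry-in 1, digits 1,3,5,8 already taken and all letters distinct): W must equal 9, so W=9.
Step 6. [col 3: J + X ≡ N (mod 10)] several values work for X in column 3 (J + X ≡ N (mod 10), carry-in 0); try X=7. So X=7.
Step 7. [col 3: J + X ≡ N (mod 10)] column 3 reads J+X+carry(0)=N with J=3, X=7; with digits 1,3,5,7,8,9 already taken and all letters distinct, the only value for N is 0, so N=0.
Step 8. [col 4: J + M ≡ N (mod 10)] in column 4 we have J+M≡N with carry-in 1; given J=3, N=0 and digits 0,1,3,5,7,8,9 already taken and all letters distinct, that pins M to 6, so M=6.
Step 9. [col 5: N + B ≡ J (mod 10)] in column 5 we have N+B≡J with carry-in 1; given N=0, J=3 and digits 0,1,3,5,6,7,8,9 already taken and all letters distinct, that pins B to 2 ⇒ B=2.
Step 10. [col 6: S + W ≡ K (mod 10)] from column 6 (S=5, W=9, carry-in 0, digits 0,1,2,3,5,6,7,8,9 already taken and all letters distinct): K must equal 4. So K=4.

Answer: B=2, F=1, J=3, K=4, M=6, N=0, S=5, W=9, X=7, Y=8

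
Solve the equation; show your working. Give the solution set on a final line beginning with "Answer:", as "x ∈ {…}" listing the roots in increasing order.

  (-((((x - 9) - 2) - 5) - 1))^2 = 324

Step 1. [(-((((x - 9) - 2) - 5) - 1))^2 = 324] LHS squared, RHS 324 ≥ 0: apply √ (±) ⇒ sqrt: -((((x - 9) - 2) - 5) - 1) = 18 or -18.
Step 2. [-((((x - 9) - 2) - 5) - 1) = 18 or -18] flip signs both sides ⇒ neg: (((x - 9) - 2) - 5) - 1 = -18 or 18.
Step 3. [(((x - 9) - 2) - 5) - 1 = -18 or 18] the outer -1 inverts by adding 1 ⇒ sub: ((x - 9) - 2) - 5 = -17 or 19.
Step 4. [((x - 9) - 2) - 5 = -17 or 19] add 5: x sits inside (… - 5). So sub: (x - 9) - 2 = -12 or 24.
Step 5. [(x - 9) - 2 = -12 or 24] -2 is outermost — add 2 both sides, so sub: x - 9 = -10 or 26.
Step 6. [x - 9 = -10 or 26] -9 is outermost — add 9 both sides, so sub: x = -1 or 35.

Answer: x ∈ {-1, 35}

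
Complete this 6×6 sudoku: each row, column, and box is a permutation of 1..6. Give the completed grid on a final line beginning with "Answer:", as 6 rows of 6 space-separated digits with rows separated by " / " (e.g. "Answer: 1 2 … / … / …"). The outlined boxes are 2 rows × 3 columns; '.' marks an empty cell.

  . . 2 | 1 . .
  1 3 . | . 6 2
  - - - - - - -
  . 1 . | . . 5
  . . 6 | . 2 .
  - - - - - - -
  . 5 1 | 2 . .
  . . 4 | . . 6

Step 1. [r4c2∈{4}] nothing but 4 survives at r4c2 ⇒ r4c2=4.
Step 2. [r4c4∈{3}] r4c4 is down to just 3, so r4c4=3.
Step 3. [r2c4∈{4,5}] 4 has one home in row 2: r2c4. So r2c4=4.
Step 4. [r1c5∈{3,5}] across box 2, 5 lands solely at r1c5 ⇒ r1c5=5.
Step 5. [r3c1∈{2,3}] row 3 places 2 nowhere but r3c1 ⇒ r3c1=2.
Step 6. [r5c1∈{3,6}] in row 5, 6 fits only at r5c1. So r5c1=6.
Step 7. [r5c6∈{3,4}] across col 6, 4 lands solely at r5c6. So r5c6=4.
Step 8. [r6c5∈{1,3}] across row 6, 1 lands solely at r6c5. So r6c5=1.
Step 9. [r4c1∈{5}] r4c1's peers cover all but 5 ⇒ r4c1=5.
Step 10. [r3c5∈{4}] nothing but 4 survives at r3c5. So r3c5=4.
Step 11. [r1c6∈{3}] r1c6 is down to just 3. So r1c6=3.
Step 12. [r6c4∈{5}] only 5 remains possible at r6c4. So r6c4=5.
Step 13. [r6c1∈{3}] r6c1 has the single candidate 3 ⇒ r6c1=3.
Step 14. [r5c5∈{3}] r5c5 has the single candidate 3, so r5c5=3.
Step 15. [r3c4∈{6}] r3c4 is down to just 6, so r3c4=6.
Step 16. [r1c1∈{4}] r1c1's peers cover all but 4. So r1c1=4.
Step 17. [r1c2∈{6}] r1c2's peers cover all but 6 ⇒ r1c2=6.
Step 18. [r4c6∈{1}] nothing but 1 survives at r4c6 ⇒ r4c6=1.
Step 19. [r6c2∈{2}] r6c2's peers cover all but 2. So r6c2=2.
Step 20. [r3c3∈{3}] r3c3's peers cover all but 3 ⇒ r3c3=3.
Step 21. [r2c3∈{5}] r2c3 is down to just 5. So r2c3=5.

Answer: 4 6 2 1 5 3 / 1 3 5 4 6 2 / 2 1 3 6 4 5 / 5 4 6 3 2 1 / 6 5 1 2 3 4 / 3 2 4 5 1 6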